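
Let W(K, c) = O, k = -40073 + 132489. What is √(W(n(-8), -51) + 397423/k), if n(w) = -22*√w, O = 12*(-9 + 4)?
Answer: I*√5147537/304 ≈ 7.4632*I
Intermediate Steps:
O = -60 (O = 12*(-5) = -60)
k = 92416
W(K, c) = -60
√(W(n(-8), -51) + 397423/k) = √(-60 + 397423/92416) = √(-60 + 397423*(1/92416)) = √(-60 + 20917/4864) = √(-270923/4864) = I*√5147537/304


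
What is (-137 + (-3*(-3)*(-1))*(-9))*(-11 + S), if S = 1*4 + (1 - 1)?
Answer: 392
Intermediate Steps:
S = 4 (S = 4 + 0 = 4)
(-137 + (-3*(-3)*(-1))*(-9))*(-11 + S) = (-137 + (-3*(-3)*(-1))*(-9))*(-11 + 4) = (-137 + (9*(-1))*(-9))*(-7) = (-137 - 9*(-9))*(-7) = (-137 + 81)*(-7) = -56*(-7) = 392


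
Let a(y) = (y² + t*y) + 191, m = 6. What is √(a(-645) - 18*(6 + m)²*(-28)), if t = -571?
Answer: √857087 ≈ 925.79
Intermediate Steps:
a(y) = 191 + y² - 571*y (a(y) = (y² - 571*y) + 191 = 191 + y² - 571*y)
√(a(-645) - 18*(6 + m)²*(-28)) = √((191 + (-645)² - 571*(-645)) - 18*(6 + 6)²*(-28)) = √((191 + 416025 + 368295) - 18*12²*(-28)) = √(784511 - 18*144*(-28)) = √(784511 - 2592*(-28)) = √(784511 + 72576) = √857087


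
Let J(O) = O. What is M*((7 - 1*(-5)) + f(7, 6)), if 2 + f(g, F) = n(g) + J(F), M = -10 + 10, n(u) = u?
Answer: 0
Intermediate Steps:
M = 0
f(g, F) = -2 + F + g (f(g, F) = -2 + (g + F) = -2 + (F + g) = -2 + F + g)
M*((7 - 1*(-5)) + f(7, 6)) = 0*((7 - 1*(-5)) + (-2 + 6 + 7)) = 0*((7 + 5) + 11) = 0*(12 + 11) = 0*23 = 0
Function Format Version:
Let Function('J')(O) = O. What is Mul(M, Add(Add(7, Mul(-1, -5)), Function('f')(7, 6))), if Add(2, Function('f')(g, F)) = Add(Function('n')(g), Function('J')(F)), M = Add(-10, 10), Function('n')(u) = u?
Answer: 0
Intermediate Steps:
M = 0
Function('f')(g, F) = Add(-2, F, g) (Function('f')(g, F) = Add(-2, Add(g, F)) = Add(-2, Add(F, g)) = Add(-2, F, g))
Mul(M, Add(Add(7, Mul(-1, -5)), Function('f')(7, 6))) = Mul(0, Add(Add(7, Mul(-1, -5)), Add(-2, 6, 7))) = Mul(0, Add(Add(7, 5), 11)) = Mul(0, Add(12, 11)) = Mul(0, 23) = 0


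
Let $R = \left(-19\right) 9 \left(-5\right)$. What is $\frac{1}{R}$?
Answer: $\frac{1}{855} \approx 0.0011696$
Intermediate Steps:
$R = 855$ ($R = \left(-171\right) \left(-5\right) = 855$)
$\frac{1}{R} = \frac{1}{855}$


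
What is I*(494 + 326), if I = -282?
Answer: -231240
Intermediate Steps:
I*(494 + 326) = -282*(494 + 326) = -282*820 = -231240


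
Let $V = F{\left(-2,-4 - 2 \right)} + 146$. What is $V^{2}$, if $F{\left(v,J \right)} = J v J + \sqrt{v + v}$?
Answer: $5472 + 296 i \approx 5472.0 + 296.0 i$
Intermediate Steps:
$F{\left(v,J \right)} = v J^{2} + \sqrt{2} \sqrt{v}$ ($F{\left(v,J \right)} = v J^{2} + \sqrt{2 v} = v J^{2} + \sqrt{2} \sqrt{v}$)
$V = 74 + 2 i$ ($V = \left(- 2 \left(-4 - 2\right)^{2} + \sqrt{2} \sqrt{-2}\right) + 146 = \left(- 2 \left(-4 - 2\right)^{2} + \sqrt{2} i \sqrt{2}\right) + 146 = \left(- 2 \left(-6\right)^{2} + 2 i\right) + 146 = \left(\left(-2\right) 36 + 2 i\right) + 146 = \left(-72 + 2 i\right) + 146 = 74 + 2 i \approx 74.0 + 2.0 i$)
$V^{2} = \left(74 + 2 i\right)^{2}$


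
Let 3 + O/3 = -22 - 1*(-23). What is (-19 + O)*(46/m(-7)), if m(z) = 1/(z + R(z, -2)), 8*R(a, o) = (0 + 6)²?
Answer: 2875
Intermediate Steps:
R(a, o) = 9/2 (R(a, o) = (0 + 6)²/8 = (⅛)*6² = (⅛)*36 = 9/2)
m(z) = 1/(9/2 + z) (m(z) = 1/(z + 9/2) = 1/(9/2 + z))
O = -6 (O = -9 + 3*(-22 - 1*(-23)) = -9 + 3*(-22 + 23) = -9 + 3*1 = -9 + 3 = -6)
(-19 + O)*(46/m(-7)) = (-19 - 6)*(46/((2/(9 + 2*(-7))))) = -1150/(2/(9 - 14)) = -1150/(2/(-5)) = -1150/(2*(-⅕)) = -1150/(-⅖) = -1150*(-5)/2 = -25*(-115) = 2875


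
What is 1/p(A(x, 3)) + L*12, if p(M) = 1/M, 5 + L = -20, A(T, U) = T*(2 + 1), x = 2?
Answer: -294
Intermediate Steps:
A(T, U) = 3*T (A(T, U) = T*3 = 3*T)
L = -25 (L = -5 - 20 = -25)
1/p(A(x, 3)) + L*12 = 1/(1/(3*2)) - 25*12 = 1/(1/6) - 300 = 1/(⅙) - 300 = 6 - 300 = -294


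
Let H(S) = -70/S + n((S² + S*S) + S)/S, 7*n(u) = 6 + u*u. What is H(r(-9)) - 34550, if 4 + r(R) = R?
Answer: -3249191/91 ≈ -35705.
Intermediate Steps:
r(R) = -4 + R
n(u) = 6/7 + u²/7 (n(u) = (6 + u*u)/7 = (6 + u²)/7 = 6/7 + u²/7)
H(S) = -70/S + (6/7 + (S + 2*S²)²/7)/S (H(S) = -70/S + (6/7 + ((S² + S*S) + S)²/7)/S = -70/S + (6/7 + ((S² + S²) + S)²/7)/S = -70/S + (6/7 + (2*S² + S)²/7)/S = -70/S + (6/7 + (S + 2*S²)²/7)/S)
H(r(-9)) - 34550 = (-484 + (-4 - 9)²*(1 + 2*(-4 - 9))²)/(7*(-4 - 9)) - 34550 = (⅐)*(-484 + (-13)²*(1 + 2*(-13))²)/(-13) - 34550 = (⅐)*(-1/13)*(-484 + 169*(1 - 26)²) - 34550 = (⅐)*(-1/13)*(-484 + 169*(-25)²) - 34550 = (⅐)*(-1/13)*(-484 + 169*625) - 34550 = (⅐)*(-1/13)*(-484 + 105625) - 34550 = (⅐)*(-1/13)*105141 - 34550 = -105141/91 - 34550 = -3249191/91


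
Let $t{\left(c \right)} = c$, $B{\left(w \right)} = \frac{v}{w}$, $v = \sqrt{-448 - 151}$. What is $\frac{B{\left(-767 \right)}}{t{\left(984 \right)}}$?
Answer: $- \frac{i \sqrt{599}}{754728} \approx - 3.2428 \cdot 10^{-5} i$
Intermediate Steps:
$v = i \sqrt{599}$ ($v = \sqrt{-599} = i \sqrt{599} \approx 24.474 i$)
$B{\left(w \right)} = \frac{i \sqrt{599}}{w}$
$\frac{B{\left(-767 \right)}}{t{\left(984 \right)}} = \frac{i \sqrt{599} \frac{1}{-767}}{984} = i \sqrt{599} \left(- \frac{1}{767}\right) \frac{1}{984} = - \frac{i \sqrt{599}}{767} \cdot \frac{1}{984} = - \frac{i \sqrt{599}}{754728}$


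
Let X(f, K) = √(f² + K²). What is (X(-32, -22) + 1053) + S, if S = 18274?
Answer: 19327 + 2*√377 ≈ 19366.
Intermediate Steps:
X(f, K) = √(K² + f²)
(X(-32, -22) + 1053) + S = (√((-22)² + (-32)²) + 1053) + 18274 = (√(484 + 1024) + 1053) + 18274 = (√1508 + 1053) + 18274 = (2*√377 + 1053) + 18274 = (1053 + 2*√377) + 18274 = 19327 + 2*√377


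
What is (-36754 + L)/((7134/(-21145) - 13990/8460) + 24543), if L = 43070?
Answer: 112984839720/439006010591 ≈ 0.25737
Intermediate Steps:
(-36754 + L)/((7134/(-21145) - 13990/8460) + 24543) = (-36754 + 43070)/((7134/(-21145) - 13990/8460) + 24543) = 6316/((7134*(-1/21145) - 13990*1/8460) + 24543) = 6316/((-7134/21145 - 1399/846) + 24543) = 6316/(-35617219/17888670 + 24543) = 6316/(439006010591/17888670) = 6316*(17888670/439006010591) = 112984839720/439006010591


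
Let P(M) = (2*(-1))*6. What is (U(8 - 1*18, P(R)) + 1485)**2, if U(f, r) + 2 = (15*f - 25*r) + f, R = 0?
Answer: 2634129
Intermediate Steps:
P(M) = -12 (P(M) = -2*6 = -12)
U(f, r) = -2 - 25*r + 16*f (U(f, r) = -2 + ((15*f - 25*r) + f) = -2 + ((-25*r + 15*f) + f) = -2 + (-25*r + 16*f) = -2 - 25*r + 16*f)
(U(8 - 1*18, P(R)) + 1485)**2 = ((-2 - 25*(-12) + 16*(8 - 1*18)) + 1485)**2 = ((-2 + 300 + 16*(8 - 18)) + 1485)**2 = ((-2 + 300 + 16*(-10)) + 1485)**2 = ((-2 + 300 - 160) + 1485)**2 = (138 + 1485)**2 = 1623**2 = 2634129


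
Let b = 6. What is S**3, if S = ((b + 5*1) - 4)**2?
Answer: 117649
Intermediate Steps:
S = 49 (S = ((6 + 5*1) - 4)**2 = ((6 + 5) - 4)**2 = (11 - 4)**2 = 7**2 = 49)
S**3 = 49**3 = 117649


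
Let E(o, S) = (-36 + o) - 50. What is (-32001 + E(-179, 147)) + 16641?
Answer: -15625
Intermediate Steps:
E(o, S) = -86 + o
(-32001 + E(-179, 147)) + 16641 = (-32001 + (-86 - 179)) + 16641 = (-32001 - 265) + 16641 = -32266 + 16641 = -15625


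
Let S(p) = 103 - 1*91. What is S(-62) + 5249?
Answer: 5261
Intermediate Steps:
S(p) = 12 (S(p) = 103 - 91 = 12)
S(-62) + 5249 = 12 + 5249 = 5261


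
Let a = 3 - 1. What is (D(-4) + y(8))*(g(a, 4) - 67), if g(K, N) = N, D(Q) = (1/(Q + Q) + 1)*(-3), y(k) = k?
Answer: -2709/8 ≈ -338.63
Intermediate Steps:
a = 2
D(Q) = -3 - 3/(2*Q) (D(Q) = (1/(2*Q) + 1)*(-3) = (1 + 1/(2*Q))*(-3) = -3 - 3/(2*Q))
(D(-4) + y(8))*(g(a, 4) - 67) = ((-3 - 3/2/(-4)) + 8)*(4 - 67) = ((-3 - 3/2*(-¼)) + 8)*(-63) = ((-3 + 3/8) + 8)*(-63) = (-21/8 + 8)*(-63) = (43/8)*(-63) = -2709/8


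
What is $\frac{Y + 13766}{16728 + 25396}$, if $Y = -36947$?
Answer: $- \frac{23181}{42124} \approx -0.5503$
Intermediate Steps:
$\frac{Y + 13766}{16728 + 25396} = \frac{-36947 + 13766}{16728 + 25396} = - \frac{23181}{42124}$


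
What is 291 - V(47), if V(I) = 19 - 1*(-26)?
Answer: 246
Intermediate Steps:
V(I) = 45 (V(I) = 19 + 26 = 45)
291 - V(47) = 291 - 1*45 = 291 - 45 = 246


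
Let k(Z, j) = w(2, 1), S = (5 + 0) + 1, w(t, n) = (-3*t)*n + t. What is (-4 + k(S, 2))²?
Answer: 64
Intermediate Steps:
w(t, n) = t - 3*n*t (w(t, n) = -3*n*t + t = t - 3*n*t)
S = 6 (S = 5 + 1 = 6)
k(Z, j) = -4 (k(Z, j) = 2*(1 - 3*1) = 2*(1 - 3) = 2*(-2) = -4)
(-4 + k(S, 2))² = (-4 - 4)² = (-8)² = 64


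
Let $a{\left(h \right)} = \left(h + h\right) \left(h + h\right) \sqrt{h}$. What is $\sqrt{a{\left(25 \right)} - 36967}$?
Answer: $i \sqrt{24467} \approx 156.42 i$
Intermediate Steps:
$a{\left(h \right)} = 4 h^{\frac{5}{2}}$ ($a{\left(h \right)} = 2 h 2 h \sqrt{h} = 4 h^{2} \sqrt{h} = 4 h^{\frac{5}{2}}$)
$\sqrt{a{\left(25 \right)} - 36967} = \sqrt{4 \cdot 25^{\frac{5}{2}} - 36967} = \sqrt{4 \cdot 3125 - 36967} = \sqrt{12500 - 36967} = \sqrt{-24467} = i \sqrt{24467}$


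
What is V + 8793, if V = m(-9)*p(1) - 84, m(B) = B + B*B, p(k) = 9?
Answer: 9357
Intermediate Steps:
m(B) = B + B²
V = 564 (V = -9*(1 - 9)*9 - 84 = -9*(-8)*9 - 84 = 72*9 - 84 = 648 - 84 = 564)
V + 8793 = 564 + 8793 = 9357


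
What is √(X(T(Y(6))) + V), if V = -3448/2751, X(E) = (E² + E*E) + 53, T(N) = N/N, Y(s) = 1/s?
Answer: √406754607/2751 ≈ 7.3312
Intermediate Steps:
T(N) = 1
X(E) = 53 + 2*E² (X(E) = (E² + E²) + 53 = 2*E² + 53 = 53 + 2*E²)
V = -3448/2751 (V = -3448*1/2751 = -3448/2751 ≈ -1.2534)
√(X(T(Y(6))) + V) = √((53 + 2*1²) - 3448/2751) = √((53 + 2*1) - 3448/2751) = √((53 + 2) - 3448/2751) = √(55 - 3448/2751) = √(147857/2751) = √406754607/2751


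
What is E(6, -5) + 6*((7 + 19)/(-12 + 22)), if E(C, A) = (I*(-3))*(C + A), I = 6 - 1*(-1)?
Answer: -27/5 ≈ -5.4000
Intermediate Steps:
I = 7 (I = 6 + 1 = 7)
E(C, A) = -21*A - 21*C (E(C, A) = (7*(-3))*(C + A) = -21*(A + C) = -21*A - 21*C)
E(6, -5) + 6*((7 + 19)/(-12 + 22)) = (-21*(-5) - 21*6) + 6*((7 + 19)/(-12 + 22)) = (105 - 126) + 6*(26/10) = -21 + 6*(26*(1/10)) = -21 + 6*(13/5) = -21 + 78/5 = -27/5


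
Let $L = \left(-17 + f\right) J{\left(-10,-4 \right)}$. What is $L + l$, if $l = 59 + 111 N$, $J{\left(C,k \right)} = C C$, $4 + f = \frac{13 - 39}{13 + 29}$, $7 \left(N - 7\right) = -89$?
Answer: $- \frac{57481}{21} \approx -2737.2$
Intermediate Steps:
$N = - \frac{40}{7}$ ($N = 7 + \frac{1}{7} \left(-89\right) = 7 - \frac{89}{7} = - \frac{40}{7} \approx -5.7143$)
$f = - \frac{97}{21}$ ($f = -4 + \frac{13 - 39}{13 + 29} = -4 - \frac{26}{42} = -4 - \frac{13}{21} = - \frac{97}{21} \approx -4.619$)
$J{\left(C,k \right)} = C^{2}$
$l = - \frac{4027}{7}$ ($l = 59 + 111 \left(- \frac{40}{7}\right) = 59 - \frac{4440}{7} = - \frac{4027}{7} \approx -575.29$)
$L = - \frac{45400}{21}$ ($L = \left(-17 - \frac{97}{21}\right) \left(-10\right)^{2} = \left(- \frac{454}{21}\right) 100 = - \frac{45400}{21} \approx -2161.9$)
$L + l = - \frac{45400}{21} - \frac{4027}{7} = - \frac{57481}{21}$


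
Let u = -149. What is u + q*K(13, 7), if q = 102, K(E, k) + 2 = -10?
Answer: -1373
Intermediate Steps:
K(E, k) = -12 (K(E, k) = -2 - 10 = -12)
u + q*K(13, 7) = -149 + 102*(-12) = -149 - 1224 = -1373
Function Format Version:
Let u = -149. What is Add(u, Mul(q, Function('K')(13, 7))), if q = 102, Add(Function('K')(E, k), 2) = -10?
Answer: -1373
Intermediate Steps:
Function('K')(E, k) = -12 (Function('K')(E, k) = Add(-2, -10) = -12)
Add(u, Mul(q, Function('K')(13, 7))) = Add(-149, Mul(102, -12)) = Add(-149, -1224) = -1373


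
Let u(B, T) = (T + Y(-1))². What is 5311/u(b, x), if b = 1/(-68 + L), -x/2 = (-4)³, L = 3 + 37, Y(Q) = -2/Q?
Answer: 5311/16900 ≈ 0.31426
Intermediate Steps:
L = 40
x = 128 (x = -2*(-4)³ = -2*(-64) = 128)
b = -1/28 (b = 1/(-68 + 40) = 1/(-28) = -1/28 ≈ -0.035714)
u(B, T) = (2 + T)² (u(B, T) = (T - 2/(-1))² = (T - 2*(-1))² = (T + 2)² = (2 + T)²)
5311/u(b, x) = 5311/((2 + 128)²) = 5311/(130²) = 5311/16900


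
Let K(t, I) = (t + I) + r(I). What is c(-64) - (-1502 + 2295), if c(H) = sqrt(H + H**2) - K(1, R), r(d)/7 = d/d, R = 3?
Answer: -804 + 24*sqrt(7) ≈ -740.50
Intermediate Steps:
r(d) = 7 (r(d) = 7*(d/d) = 7*1 = 7)
K(t, I) = 7 + I + t (K(t, I) = (t + I) + 7 = (I + t) + 7 = 7 + I + t)
c(H) = -11 + sqrt(H + H**2) (c(H) = sqrt(H + H**2) - (7 + 3 + 1) = sqrt(H + H**2) - 1*11 = sqrt(H + H**2) - 11 = -11 + sqrt(H + H**2))
c(-64) - (-1502 + 2295) = (-11 + sqrt(-64*(1 - 64))) - (-1502 + 2295) = (-11 + sqrt(-64*(-63))) - 1*793 = (-11 + sqrt(4032)) - 793 = (-11 + 24*sqrt(7)) - 793 = -804 + 24*sqrt(7)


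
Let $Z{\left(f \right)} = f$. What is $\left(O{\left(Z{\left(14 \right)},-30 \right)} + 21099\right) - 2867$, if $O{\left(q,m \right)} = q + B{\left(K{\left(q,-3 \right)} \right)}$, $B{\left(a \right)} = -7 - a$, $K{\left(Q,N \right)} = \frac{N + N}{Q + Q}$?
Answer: $\frac{255349}{14} \approx 18239.0$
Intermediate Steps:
$K{\left(Q,N \right)} = \frac{N}{Q}$ ($K{\left(Q,N \right)} = \frac{2 N}{2 Q} = 2 N \frac{1}{2 Q} = \frac{N}{Q}$)
$O{\left(q,m \right)} = -7 + q + \frac{3}{q}$ ($O{\left(q,m \right)} = q - \left(7 - \frac{3}{q}\right) = -7 + q + \frac{3}{q}$)
$\left(O{\left(Z{\left(14 \right)},-30 \right)} + 21099\right) - 2867 = \left(\left(-7 + 14 + \frac{3}{14}\right) + 21099\right) - 2867 = \left(\frac{101}{14} + 21099\right) - 2867 = \frac{295487}{14} - 2867 = \frac{255349}{14}$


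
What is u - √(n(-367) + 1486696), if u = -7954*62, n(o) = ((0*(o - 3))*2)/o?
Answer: -493148 - 2*√371674 ≈ -4.9437e+5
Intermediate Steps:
n(o) = 0 (n(o) = ((0*(-3 + o))*2)/o = (0*2)/o = 0/o = 0)
u = -493148
u - √(n(-367) + 1486696) = -493148 - √(0 + 1486696) = -493148 - √1486696 = -493148 - 2*√371674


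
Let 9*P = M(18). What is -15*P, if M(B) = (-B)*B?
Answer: 540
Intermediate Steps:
M(B) = -B²
P = -36 (P = (-1*18²)/9 = (-1*324)/9 = (⅑)*(-324) = -36)
-15*P = -15*(-36) = 540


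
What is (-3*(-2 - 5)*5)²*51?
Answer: 562275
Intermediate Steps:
(-3*(-2 - 5)*5)²*51 = (-3*(-7)*5)²*51 = (21*5)²*51 = 105²*51 = 11025*51 = 562275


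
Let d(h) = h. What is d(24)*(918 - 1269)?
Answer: -8424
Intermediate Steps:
d(24)*(918 - 1269) = 24*(918 - 1269) = 24*(-351) = -8424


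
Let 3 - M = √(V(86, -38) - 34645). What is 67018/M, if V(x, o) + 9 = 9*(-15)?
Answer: 100527/17399 + 33509*I*√34789/17399 ≈ 5.7777 + 359.22*I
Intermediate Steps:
V(x, o) = -144 (V(x, o) = -9 + 9*(-15) = -9 - 135 = -144)
M = 3 - I*√34789 (M = 3 - √(-144 - 34645) = 3 - √(-34789) = 3 - I*√34789 ≈ 3.0 - 186.52*I)
67018/M = 67018/(3 - I*√34789)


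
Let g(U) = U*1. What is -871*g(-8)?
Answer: 6968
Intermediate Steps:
g(U) = U
-871*g(-8) = -871*(-8) = 6968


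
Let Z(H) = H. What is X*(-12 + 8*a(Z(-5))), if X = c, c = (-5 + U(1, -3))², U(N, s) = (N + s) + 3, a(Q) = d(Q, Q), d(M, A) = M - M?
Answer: -192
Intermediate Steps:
d(M, A) = 0
a(Q) = 0
U(N, s) = 3 + N + s
c = 16 (c = (-5 + (3 + 1 - 3))² = (-5 + 1)² = (-4)² = 16)
X = 16
X*(-12 + 8*a(Z(-5))) = 16*(-12 + 8*0) = 16*(-12 + 0) = 16*(-12) = -192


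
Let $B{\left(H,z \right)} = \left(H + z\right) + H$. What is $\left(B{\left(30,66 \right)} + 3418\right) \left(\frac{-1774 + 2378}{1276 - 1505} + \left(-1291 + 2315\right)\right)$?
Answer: $\frac{828913248}{229} \approx 3.6197 \cdot 10^{6}$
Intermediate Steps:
$B{\left(H,z \right)} = z + 2 H$
$\left(B{\left(30,66 \right)} + 3418\right) \left(\frac{-1774 + 2378}{1276 - 1505} + \left(-1291 + 2315\right)\right) = \left(\left(66 + 2 \cdot 30\right) + 3418\right) \left(\frac{-1774 + 2378}{1276 - 1505} + \left(-1291 + 2315\right)\right) = \left(\left(66 + 60\right) + 3418\right) \left(\frac{604}{1276 - 1505} + 1024\right) = \left(126 + 3418\right) \left(\frac{604}{1276 - 1505} + 1024\right) = 3544 \left(\frac{604}{-229} + 1024\right) = 3544 \left(604 \left(- \frac{1}{229}\right) + 1024\right) = 3544 \left(- \frac{604}{229} + 1024\right) = 3544 \cdot \frac{233892}{229} = \frac{828913248}{229}$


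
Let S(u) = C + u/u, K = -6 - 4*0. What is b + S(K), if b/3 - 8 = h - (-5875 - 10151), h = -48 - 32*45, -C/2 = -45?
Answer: 43729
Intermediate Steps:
C = 90 (C = -2*(-45) = 90)
h = -1488 (h = -48 - 1440 = -1488)
b = 43638 (b = 24 + 3*(-1488 - (-5875 - 10151)) = 24 + 3*(-1488 - 1*(-16026)) = 24 + 3*(-1488 + 16026) = 24 + 3*14538 = 24 + 43614 = 43638)
K = -6 (K = -6 + 0 = -6)
S(u) = 91 (S(u) = 90 + u/u = 90 + 1 = 91)
b + S(K) = 43638 + 91 = 43729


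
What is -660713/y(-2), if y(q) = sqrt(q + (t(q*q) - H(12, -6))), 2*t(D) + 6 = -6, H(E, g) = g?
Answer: 660713*I*sqrt(2)/2 ≈ 4.6719e+5*I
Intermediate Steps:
t(D) = -6 (t(D) = -3 + (1/2)*(-6) = -3 - 3 = -6)
y(q) = sqrt(q) (y(q) = sqrt(q + (-6 - 1*(-6))) = sqrt(q + (-6 + 6)) = sqrt(q + 0) = sqrt(q))
-660713/y(-2) = -660713*(-I*sqrt(2)/2) = -(-660713)*I*sqrt(2)/2 = 660713*I*sqrt(2)/2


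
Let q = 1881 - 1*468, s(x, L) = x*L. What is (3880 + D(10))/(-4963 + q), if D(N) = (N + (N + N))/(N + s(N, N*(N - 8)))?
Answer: -27161/24850 ≈ -1.0930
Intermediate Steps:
s(x, L) = L*x
D(N) = 3*N/(N + N**2*(-8 + N)) (D(N) = (N + (N + N))/(N + (N*(N - 8))*N) = (N + 2*N)/(N + (N*(-8 + N))*N) = (3*N)/(N + N**2*(-8 + N)) = 3*N/(N + N**2*(-8 + N)))
q = 1413 (q = 1881 - 468 = 1413)
(3880 + D(10))/(-4963 + q) = (3880 + 3/(1 + 10*(-8 + 10)))/(-4963 + 1413) = (3880 + 3/(1 + 10*2))/(-3550) = (3880 + 3/(1 + 20))*(-1/3550) = (3880 + 3/21)*(-1/3550) = (3880 + 3*(1/21))*(-1/3550) = (3880 + 1/7)*(-1/3550) = (27161/7)*(-1/3550) = -27161/24850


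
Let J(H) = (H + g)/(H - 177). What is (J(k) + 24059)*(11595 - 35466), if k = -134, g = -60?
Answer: -178615783953/311 ≈ -5.7433e+8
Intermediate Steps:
J(H) = (-60 + H)/(-177 + H) (J(H) = (H - 60)/(H - 177) = (-60 + H)/(-177 + H))
(J(k) + 24059)*(11595 - 35466) = ((-60 - 134)/(-177 - 134) + 24059)*(11595 - 35466) = (-194/(-311) + 24059)*(-23871) = (-1/311*(-194) + 24059)*(-23871) = (194/311 + 24059)*(-23871) = (7482543/311)*(-23871) = -178615783953/311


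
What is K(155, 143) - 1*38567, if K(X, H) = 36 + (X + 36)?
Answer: -38340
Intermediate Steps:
K(X, H) = 72 + X (K(X, H) = 36 + (36 + X) = 72 + X)
K(155, 143) - 1*38567 = (72 + 155) - 1*38567 = 227 - 38567 = -38340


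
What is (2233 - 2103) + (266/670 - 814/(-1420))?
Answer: 1246051/9514 ≈ 130.97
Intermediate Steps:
(2233 - 2103) + (266/670 - 814/(-1420)) = 130 + (266*(1/670) - 814*(-1/1420)) = 130 + (133/335 + 407/710) = 130 + 9231/9514 = 1246051/9514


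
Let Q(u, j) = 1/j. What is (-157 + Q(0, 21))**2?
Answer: 10863616/441 ≈ 24634.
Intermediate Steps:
(-157 + Q(0, 21))**2 = (-157 + 1/21)**2 = (-3296/21)**2 = 10863616/441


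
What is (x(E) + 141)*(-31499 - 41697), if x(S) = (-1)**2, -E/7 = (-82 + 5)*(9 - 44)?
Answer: -10393832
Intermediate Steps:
E = -18865 (E = -7*(-82 + 5)*(9 - 44) = -(-539)*(-35) = -7*2695 = -18865)
x(S) = 1
(x(E) + 141)*(-31499 - 41697) = (1 + 141)*(-31499 - 41697) = 142*(-73196) = -10393832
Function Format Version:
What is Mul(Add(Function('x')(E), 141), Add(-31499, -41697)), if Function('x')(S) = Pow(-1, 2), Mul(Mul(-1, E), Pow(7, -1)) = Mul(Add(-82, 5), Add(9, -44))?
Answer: -10393832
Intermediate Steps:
E = -18865 (E = Mul(-7, Mul(Add(-82, 5), Add(9, -44))) = Mul(-7, Mul(-77, -35)) = Mul(-7, 2695) = -18865)
Function('x')(S) = 1
Mul(Add(Function('x')(E), 141), Add(-31499, -41697)) = Mul(Add(1, 141), Add(-31499, -41697)) = Mul(142, -73196) = -10393832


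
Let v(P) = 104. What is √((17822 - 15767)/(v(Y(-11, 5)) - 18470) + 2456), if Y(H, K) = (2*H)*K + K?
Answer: √92043945534/6122 ≈ 49.557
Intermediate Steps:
Y(H, K) = K + 2*H*K (Y(H, K) = 2*H*K + K = K + 2*H*K)
√((17822 - 15767)/(v(Y(-11, 5)) - 18470) + 2456) = √((17822 - 15767)/(104 - 18470) + 2456) = √(2055/(-18366) + 2456) = √(2055*(-1/18366) + 2456) = √(-685/6122 + 2456) = √(15034947/6122) = √92043945534/6122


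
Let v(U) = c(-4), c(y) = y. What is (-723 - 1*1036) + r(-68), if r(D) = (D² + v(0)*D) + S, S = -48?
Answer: 3089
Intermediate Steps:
v(U) = -4
r(D) = -48 + D² - 4*D (r(D) = (D² - 4*D) - 48 = -48 + D² - 4*D)
(-723 - 1*1036) + r(-68) = (-723 - 1*1036) + (-48 + (-68)² - 4*(-68)) = (-723 - 1036) + (-48 + 4624 + 272) = -1759 + 4848 = 3089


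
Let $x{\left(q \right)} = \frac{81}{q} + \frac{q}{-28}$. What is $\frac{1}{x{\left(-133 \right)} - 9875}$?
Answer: $- \frac{532}{5251297} \approx -0.00010131$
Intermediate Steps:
$x{\left(q \right)} = \frac{81}{q} - \frac{q}{28}$ ($x{\left(q \right)} = \frac{81}{q} + q \left(- \frac{1}{28}\right) = \frac{81}{q} - \frac{q}{28}$)
$\frac{1}{x{\left(-133 \right)} - 9875} = \frac{1}{\left(\frac{81}{-133} - - \frac{19}{4}\right) - 9875} = \frac{1}{\left(81 \left(- \frac{1}{133}\right) + \frac{19}{4}\right) + \left(-22121 + 12246\right)} = \frac{1}{\left(- \frac{81}{133} + \frac{19}{4}\right) - 9875} = \frac{1}{\frac{2203}{532} - 9875} = \frac{1}{- \frac{5251297}{532}} = - \frac{532}{5251297}$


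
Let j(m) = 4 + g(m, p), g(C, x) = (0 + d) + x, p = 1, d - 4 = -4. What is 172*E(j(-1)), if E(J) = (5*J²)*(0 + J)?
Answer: 107500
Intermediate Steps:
d = 0 (d = 4 - 4 = 0)
g(C, x) = x (g(C, x) = (0 + 0) + x = 0 + x = x)
j(m) = 5 (j(m) = 4 + 1 = 5)
E(J) = 5*J³ (E(J) = (5*J²)*J = 5*J³)
172*E(j(-1)) = 172*(5*5³) = 172*(5*125) = 172*625 = 107500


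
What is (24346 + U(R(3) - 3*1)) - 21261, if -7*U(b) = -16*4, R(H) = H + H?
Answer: 21659/7 ≈ 3094.1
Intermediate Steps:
R(H) = 2*H
U(b) = 64/7 (U(b) = -(-16)*4/7 = -⅐*(-64) = 64/7)
(24346 + U(R(3) - 3*1)) - 21261 = (24346 + 64/7) - 21261 = 170486/7 - 21261 = 21659/7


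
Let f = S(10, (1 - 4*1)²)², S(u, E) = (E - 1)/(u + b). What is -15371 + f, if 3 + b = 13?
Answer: -384271/25 ≈ -15371.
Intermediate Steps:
b = 10 (b = -3 + 13 = 10)
S(u, E) = (-1 + E)/(10 + u) (S(u, E) = (E - 1)/(u + 10) = (-1 + E)/(10 + u))
f = 4/25 (f = ((-1 + (1 - 4*1)²)/(10 + 10))² = ((-1 + (1 - 4)²)/20)² = ((-1 + (-3)²)/20)² = ((-1 + 9)/20)² = ((1/20)*8)² = (⅖)² = 4/25 ≈ 0.16000)
-15371 + f = -15371 + 4/25 = -384271/25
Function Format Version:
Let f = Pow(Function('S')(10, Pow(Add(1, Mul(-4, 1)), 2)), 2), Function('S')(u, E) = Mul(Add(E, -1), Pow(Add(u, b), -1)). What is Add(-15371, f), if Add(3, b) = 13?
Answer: Rational(-384271, 25) ≈ -15371.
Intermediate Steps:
b = 10 (b = Add(-3, 13) = 10)
Function('S')(u, E) = Mul(Pow(Add(10, u), -1), Add(-1, E)) (Function('S')(u, E) = Mul(Add(E, -1), Pow(Add(u, 10), -1)) = Mul(Add(-1, E), Pow(Add(10, u), -1)) = Mul(Pow(Add(10, u), -1), Add(-1, E)))
f = Rational(4, 25) (f = Pow(Mul(Pow(Add(10, 10), -1), Add(-1, Pow(Add(1, Mul(-4, 1)), 2))), 2) = Pow(Mul(Pow(20, -1), Add(-1, Pow(Add(1, -4), 2))), 2) = Pow(Mul(Rational(1, 20), Add(-1, Pow(-3, 2))), 2) = Pow(Mul(Rational(1, 20), Add(-1, 9)), 2) = Pow(Mul(Rational(1, 20), 8), 2) = Pow(Rational(2, 5), 2) = Rational(4, 25) ≈ 0.16000)
Add(-15371, f) = Add(-15371, Rational(4, 25)) = Rational(-384271, 25)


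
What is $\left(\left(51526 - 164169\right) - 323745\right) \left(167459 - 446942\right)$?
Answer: $121963027404$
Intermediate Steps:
$\left(\left(51526 - 164169\right) - 323745\right) \left(167459 - 446942\right) = \left(-112643 - 323745\right) \left(167459 - 446942\right) = \left(-436388\right) \left(-279483\right) = 121963027404$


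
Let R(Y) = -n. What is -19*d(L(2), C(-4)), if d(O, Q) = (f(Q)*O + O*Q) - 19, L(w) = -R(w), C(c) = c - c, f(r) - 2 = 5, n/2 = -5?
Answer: 1691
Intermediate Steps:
n = -10 (n = 2*(-5) = -10)
f(r) = 7 (f(r) = 2 + 5 = 7)
C(c) = 0
R(Y) = 10 (R(Y) = -1*(-10) = 10)
L(w) = -10 (L(w) = -1*10 = -10)
d(O, Q) = -19 + 7*O + O*Q (d(O, Q) = (7*O + O*Q) - 19 = -19 + 7*O + O*Q)
-19*d(L(2), C(-4)) = -19*(-19 + 7*(-10) - 10*0) = -19*(-19 - 70 + 0) = -19*(-89) = 1691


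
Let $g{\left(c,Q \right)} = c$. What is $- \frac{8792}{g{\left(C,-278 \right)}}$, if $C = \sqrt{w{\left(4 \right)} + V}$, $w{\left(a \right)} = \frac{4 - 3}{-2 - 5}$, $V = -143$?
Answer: $\frac{4396 i \sqrt{7014}}{501} \approx 734.86 i$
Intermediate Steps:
$w{\left(a \right)} = - \frac{1}{7}$ ($w{\left(a \right)} = 1 \frac{1}{-7} = 1 \left(- \frac{1}{7}\right) = - \frac{1}{7}$)
$C = \frac{i \sqrt{7014}}{7}$ ($C = \sqrt{- \frac{1}{7} - 143} = \sqrt{- \frac{1002}{7}} = \frac{i \sqrt{7014}}{7} \approx 11.964 i$)
$- \frac{8792}{g{\left(C,-278 \right)}} = - \frac{8792}{\frac{1}{7} i \sqrt{7014}} = - 8792 \left(- \frac{i \sqrt{7014}}{1002}\right) = \frac{4396 i \sqrt{7014}}{501}$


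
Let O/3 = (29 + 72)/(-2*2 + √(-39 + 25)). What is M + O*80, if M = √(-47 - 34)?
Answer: -3232 + 9*I - 808*I*√14 ≈ -3232.0 - 3014.3*I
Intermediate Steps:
O = 303/(-4 + I*√14) (O = 3*((29 + 72)/(-2*2 + √(-39 + 25))) = 3*(101/(-4 + √(-14))) = 3*(101/(-4 + I*√14)) = 303/(-4 + I*√14) ≈ -40.4 - 37.791*I)
M = 9*I (M = √(-81) = 9*I ≈ 9.0*I)
M + O*80 = 9*I + (-202/5 - 101*I*√14/10)*80 = 9*I + (-3232 - 808*I*√14) = -3232 + 9*I - 808*I*√14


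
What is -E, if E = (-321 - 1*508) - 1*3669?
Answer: 4498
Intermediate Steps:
E = -4498 (E = (-321 - 508) - 3669 = -829 - 3669 = -4498)
-E = -1*(-4498) = 4498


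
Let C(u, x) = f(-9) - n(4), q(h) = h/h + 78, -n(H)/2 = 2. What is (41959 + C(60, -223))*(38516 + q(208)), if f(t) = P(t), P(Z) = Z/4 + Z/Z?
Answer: 6478054965/4 ≈ 1.6195e+9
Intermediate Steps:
n(H) = -4 (n(H) = -2*2 = -4)
P(Z) = 1 + Z/4 (P(Z) = Z*(1/4) + 1 = Z/4 + 1 = 1 + Z/4)
f(t) = 1 + t/4
q(h) = 79 (q(h) = 1 + 78 = 79)
C(u, x) = 11/4 (C(u, x) = (1 + (1/4)*(-9)) - 1*(-4) = (1 - 9/4) + 4 = -5/4 + 4 = 11/4)
(41959 + C(60, -223))*(38516 + q(208)) = (41959 + 11/4)*(38516 + 79) = (167847/4)*38595 = 6478054965/4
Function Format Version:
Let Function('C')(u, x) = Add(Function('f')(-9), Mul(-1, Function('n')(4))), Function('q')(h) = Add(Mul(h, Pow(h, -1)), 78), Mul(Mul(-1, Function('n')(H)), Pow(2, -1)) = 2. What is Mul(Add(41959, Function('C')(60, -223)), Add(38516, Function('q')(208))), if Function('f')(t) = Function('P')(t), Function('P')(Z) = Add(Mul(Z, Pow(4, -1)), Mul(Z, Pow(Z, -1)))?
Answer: Rational(6478054965, 4) ≈ 1.6195e+9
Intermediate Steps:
Function('n')(H) = -4 (Function('n')(H) = Mul(-2, 2) = -4)
Function('P')(Z) = Add(1, Mul(Rational(1, 4), Z)) (Function('P')(Z) = Add(Mul(Z, Rational(1, 4)), 1) = Add(Mul(Rational(1, 4), Z), 1) = Add(1, Mul(Rational(1, 4), Z)))
Function('f')(t) = Add(1, Mul(Rational(1, 4), t))
Function('q')(h) = 79 (Function('q')(h) = Add(1, 78) = 79)
Function('C')(u, x) = Rational(11, 4) (Function('C')(u, x) = Add(Add(1, Mul(Rational(1, 4), -9)), Mul(-1, -4)) = Add(Add(1, Rational(-9, 4)), 4) = Add(Rational(-5, 4), 4) = Rational(11, 4))
Mul(Add(41959, Function('C')(60, -223)), Add(38516, Function('q')(208))) = Mul(Add(41959, Rational(11, 4)), Add(38516, 79)) = Mul(Rational(167847, 4), 38595) = Rational(6478054965, 4)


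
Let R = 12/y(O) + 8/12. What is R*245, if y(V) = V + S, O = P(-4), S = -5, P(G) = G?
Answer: -490/3 ≈ -163.33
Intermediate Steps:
O = -4
y(V) = -5 + V (y(V) = V - 5 = -5 + V)
R = -⅔ (R = 12/(-5 - 4) + 8/12 = 12/(-9) + 8*(1/12) = 12*(-⅑) + ⅔ = -4/3 + ⅔ = -⅔ ≈ -0.66667)
R*245 = -⅔*245 = -490/3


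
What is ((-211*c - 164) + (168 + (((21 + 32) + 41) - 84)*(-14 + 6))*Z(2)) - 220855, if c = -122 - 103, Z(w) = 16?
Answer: -172136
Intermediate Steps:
c = -225
((-211*c - 164) + (168 + (((21 + 32) + 41) - 84)*(-14 + 6))*Z(2)) - 220855 = ((-211*(-225) - 164) + (168 + (((21 + 32) + 41) - 84)*(-14 + 6))*16) - 220855 = ((47475 - 164) + (168 + ((53 + 41) - 84)*(-8))*16) - 220855 = (47311 + (168 + (94 - 84)*(-8))*16) - 220855 = (47311 + (168 + 10*(-8))*16) - 220855 = (47311 + (168 - 80)*16) - 220855 = (47311 + 88*16) - 220855 = (47311 + 1408) - 220855 = 48719 - 220855 = -172136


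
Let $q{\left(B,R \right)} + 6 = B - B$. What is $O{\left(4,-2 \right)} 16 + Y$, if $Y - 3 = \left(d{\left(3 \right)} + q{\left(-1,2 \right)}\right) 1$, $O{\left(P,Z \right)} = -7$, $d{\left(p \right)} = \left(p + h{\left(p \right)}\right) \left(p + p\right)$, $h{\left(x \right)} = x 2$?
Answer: $-61$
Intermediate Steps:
$h{\left(x \right)} = 2 x$
$q{\left(B,R \right)} = -6$ ($q{\left(B,R \right)} = -6 + \left(B - B\right) = -6 + 0 = -6$)
$d{\left(p \right)} = 6 p^{2}$ ($d{\left(p \right)} = \left(p + 2 p\right) \left(p + p\right) = 3 p 2 p = 6 p^{2}$)
$Y = 51$ ($Y = 3 + \left(6 \cdot 3^{2} - 6\right) 1 = 3 + \left(6 \cdot 9 - 6\right) 1 = 3 + \left(54 - 6\right) 1 = 3 + 48 \cdot 1 = 3 + 48 = 51$)
$O{\left(4,-2 \right)} 16 + Y = \left(-7\right) 16 + 51 = -112 + 51 = -61$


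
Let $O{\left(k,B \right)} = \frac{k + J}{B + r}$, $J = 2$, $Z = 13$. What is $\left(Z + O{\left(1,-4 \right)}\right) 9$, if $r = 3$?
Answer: $90$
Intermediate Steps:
$O{\left(k,B \right)} = \frac{2 + k}{3 + B}$ ($O{\left(k,B \right)} = \frac{k + 2}{B + 3} = \frac{2 + k}{3 + B}$)
$\left(Z + O{\left(1,-4 \right)}\right) 9 = \left(13 + \frac{2 + 1}{3 - 4}\right) 9 = \left(13 + \frac{1}{-1} \cdot 3\right) 9 = \left(13 - 3\right) 9 = 10 \cdot 9 = 90$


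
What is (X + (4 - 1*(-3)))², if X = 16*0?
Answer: 49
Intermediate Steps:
X = 0
(X + (4 - 1*(-3)))² = (0 + (4 - 1*(-3)))² = (0 + (4 + 3))² = (0 + 7)² = 7² = 49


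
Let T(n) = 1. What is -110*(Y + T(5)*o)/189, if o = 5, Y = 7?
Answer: -440/63 ≈ -6.9841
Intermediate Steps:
-110*(Y + T(5)*o)/189 = -110*(7 + 1*5)/189 = -110*(7 + 5)/189 = -1320/189 = -110*4/63 = -440/63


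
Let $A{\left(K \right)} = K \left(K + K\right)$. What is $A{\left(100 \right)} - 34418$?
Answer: $-14418$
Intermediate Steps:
$A{\left(K \right)} = 2 K^{2}$ ($A{\left(K \right)} = K 2 K = 2 K^{2}$)
$A{\left(100 \right)} - 34418 = 2 \cdot 100^{2} - 34418 = 2 \cdot 10000 - 34418 = 20000 - 34418 = -14418$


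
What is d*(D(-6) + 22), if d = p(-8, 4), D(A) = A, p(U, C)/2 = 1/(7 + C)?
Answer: 32/11 ≈ 2.9091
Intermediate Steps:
p(U, C) = 2/(7 + C)
d = 2/11 (d = 2/(7 + 4) = 2/11 ≈ 0.18182)
d*(D(-6) + 22) = 2*(-6 + 22)/11 = (2/11)*16 = 32/11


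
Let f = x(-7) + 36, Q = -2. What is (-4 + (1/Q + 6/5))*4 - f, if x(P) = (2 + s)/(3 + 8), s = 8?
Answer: -2756/55 ≈ -50.109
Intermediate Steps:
x(P) = 10/11 (x(P) = (2 + 8)/(3 + 8) = 10/11)
f = 406/11 (f = 10/11 + 36 = 406/11 ≈ 36.909)
(-4 + (1/Q + 6/5))*4 - f = (-4 + (1/(-2) + 6/5))*4 - 1*406/11 = (-4 + (1*(-1/2) + 6*(1/5)))*4 - 406/11 = (-4 + (-1/2 + 6/5))*4 - 406/11 = (-4 + 7/10)*4 - 406/11 = -33/10*4 - 406/11 = -66/5 - 406/11 = -2756/55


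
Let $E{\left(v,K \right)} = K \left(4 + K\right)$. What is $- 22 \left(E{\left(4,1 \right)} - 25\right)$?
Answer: $440$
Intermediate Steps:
$- 22 \left(E{\left(4,1 \right)} - 25\right) = - 22 \left(1 \left(4 + 1\right) - 25\right) = - 22 \left(1 \cdot 5 - 25\right) = - 22 \left(5 - 25\right) = \left(-22\right) \left(-20\right) = 440$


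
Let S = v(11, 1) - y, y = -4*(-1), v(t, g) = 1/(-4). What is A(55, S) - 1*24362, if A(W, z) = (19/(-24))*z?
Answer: -2338429/96 ≈ -24359.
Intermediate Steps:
v(t, g) = -1/4
y = 4
S = -17/4 (S = -1/4 - 1*4 = -1/4 - 4 = -17/4 ≈ -4.2500)
A(W, z) = -19*z/24 (A(W, z) = (19*(-1/24))*z = -19*z/24)
A(55, S) - 1*24362 = -19/24*(-17/4) - 1*24362 = 323/96 - 24362 = -2338429/96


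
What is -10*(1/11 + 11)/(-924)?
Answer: 305/2541 ≈ 0.12003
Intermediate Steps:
-10*(1/11 + 11)/(-924) = -10*(1*(1/11) + 11)*(-1/924) = -10*(1/11 + 11)*(-1/924) = -10*122/11*(-1/924) = -1220/11*(-1/924) = 305/2541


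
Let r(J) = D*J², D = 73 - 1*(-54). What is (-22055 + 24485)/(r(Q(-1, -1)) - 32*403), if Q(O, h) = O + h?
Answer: -1215/6194 ≈ -0.19616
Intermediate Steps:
D = 127 (D = 73 + 54 = 127)
r(J) = 127*J²
(-22055 + 24485)/(r(Q(-1, -1)) - 32*403) = (-22055 + 24485)/(127*(-1 - 1)² - 32*403) = 2430/(127*(-2)² - 12896) = 2430/(127*4 - 12896) = 2430/(508 - 12896) = 2430/(-12388) = 2430*(-1/12388) = -1215/6194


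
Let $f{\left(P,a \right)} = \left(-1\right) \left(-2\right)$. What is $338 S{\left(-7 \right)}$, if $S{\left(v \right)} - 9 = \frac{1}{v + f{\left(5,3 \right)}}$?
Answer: $\frac{14872}{5} \approx 2974.4$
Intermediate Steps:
$f{\left(P,a \right)} = 2$
$S{\left(v \right)} = 9 + \frac{1}{2 + v}$ ($S{\left(v \right)} = 9 + \frac{1}{v + 2} = 9 + \frac{1}{2 + v}$)
$338 S{\left(-7 \right)} = 338 \frac{19 + 9 \left(-7\right)}{2 - 7} = 338 \frac{19 - 63}{-5} = 338 \left(\left(- \frac{1}{5}\right) \left(-44\right)\right) = 338 \cdot \frac{44}{5} = \frac{14872}{5}$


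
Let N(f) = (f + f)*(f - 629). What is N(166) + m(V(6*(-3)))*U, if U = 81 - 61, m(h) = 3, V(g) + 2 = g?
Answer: -153656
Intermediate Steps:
V(g) = -2 + g
U = 20
N(f) = 2*f*(-629 + f) (N(f) = (2*f)*(-629 + f) = 2*f*(-629 + f))
N(166) + m(V(6*(-3)))*U = 2*166*(-629 + 166) + 3*20 = 2*166*(-463) + 60 = -153716 + 60 = -153656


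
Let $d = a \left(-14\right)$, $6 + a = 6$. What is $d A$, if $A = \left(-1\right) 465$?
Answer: $0$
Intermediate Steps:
$a = 0$ ($a = -6 + 6 = 0$)
$A = -465$
$d = 0$ ($d = 0 \left(-14\right) = 0$)
$d A = 0 \left(-465\right) = 0$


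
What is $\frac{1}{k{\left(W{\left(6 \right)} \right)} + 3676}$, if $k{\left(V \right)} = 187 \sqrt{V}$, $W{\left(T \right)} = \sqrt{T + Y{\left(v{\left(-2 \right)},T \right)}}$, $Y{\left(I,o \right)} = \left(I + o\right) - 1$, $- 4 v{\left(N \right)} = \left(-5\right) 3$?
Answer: $\frac{1}{3676 + \frac{187 \sqrt{2} \sqrt[4]{59}}{2}} \approx 0.00024737$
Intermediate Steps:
$v{\left(N \right)} = \frac{15}{4}$ ($v{\left(N \right)} = - \frac{\left(-5\right) 3}{4} = \left(- \frac{1}{4}\right) \left(-15\right) = \frac{15}{4}$)
$Y{\left(I,o \right)} = -1 + I + o$
$W{\left(T \right)} = \sqrt{\frac{11}{4} + 2 T}$ ($W{\left(T \right)} = \sqrt{T + \left(-1 + \frac{15}{4} + T\right)} = \sqrt{T + \left(\frac{11}{4} + T\right)} = \sqrt{\frac{11}{4} + 2 T}$)
$\frac{1}{k{\left(W{\left(6 \right)} \right)} + 3676} = \frac{1}{187 \sqrt{\frac{\sqrt{11 + 8 \cdot 6}}{2}} + 3676} = \frac{1}{187 \sqrt{\frac{\sqrt{11 + 48}}{2}} + 3676} = \frac{1}{187 \sqrt{\frac{\sqrt{59}}{2}} + 3676} = \frac{1}{187 \frac{\sqrt{2} \sqrt[4]{59}}{2} + 3676} = \frac{1}{\frac{187 \sqrt{2} \sqrt[4]{59}}{2} + 3676} = \frac{1}{3676 + \frac{187 \sqrt{2} \sqrt[4]{59}}{2}}$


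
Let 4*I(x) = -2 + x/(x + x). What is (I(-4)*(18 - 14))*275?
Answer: -825/2 ≈ -412.50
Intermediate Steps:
I(x) = -3/8 (I(x) = (-2 + x/(x + x))/4 = (-2 + x/((2*x)))/4 = (-2 + x*(1/(2*x)))/4 = (-2 + ½)/4 = (¼)*(-3/2) = -3/8)
(I(-4)*(18 - 14))*275 = -3*(18 - 14)/8*275 = -3/8*4*275 = -3/2*275 = -825/2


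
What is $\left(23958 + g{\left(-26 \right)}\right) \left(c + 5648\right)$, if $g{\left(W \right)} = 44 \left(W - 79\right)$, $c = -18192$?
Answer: $-242575872$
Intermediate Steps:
$g{\left(W \right)} = -3476 + 44 W$ ($g{\left(W \right)} = 44 \left(-79 + W\right) = -3476 + 44 W$)
$\left(23958 + g{\left(-26 \right)}\right) \left(c + 5648\right) = \left(23958 + \left(-3476 + 44 \left(-26\right)\right)\right) \left(-18192 + 5648\right) = \left(23958 - 4620\right) \left(-12544\right) = 19338 \left(-12544\right) = -242575872$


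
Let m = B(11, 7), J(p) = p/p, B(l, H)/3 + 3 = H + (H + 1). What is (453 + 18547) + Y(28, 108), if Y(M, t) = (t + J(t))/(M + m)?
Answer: 1216109/64 ≈ 19002.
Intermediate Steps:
B(l, H) = -6 + 6*H (B(l, H) = -9 + 3*(H + (H + 1)) = -9 + 3*(H + (1 + H)) = -9 + 3*(1 + 2*H) = -9 + (3 + 6*H) = -6 + 6*H)
J(p) = 1
m = 36 (m = -6 + 6*7 = -6 + 42 = 36)
Y(M, t) = (1 + t)/(36 + M) (Y(M, t) = (t + 1)/(M + 36) = (1 + t)/(36 + M))
(453 + 18547) + Y(28, 108) = (453 + 18547) + (1 + 108)/(36 + 28) = 19000 + 109/64 = 1216109/64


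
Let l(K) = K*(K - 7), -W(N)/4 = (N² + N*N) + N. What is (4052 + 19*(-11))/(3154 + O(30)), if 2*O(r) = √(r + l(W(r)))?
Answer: -24241644/6921403 + 3843*√53633670/6921403 ≈ 0.56384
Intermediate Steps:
W(N) = -8*N² - 4*N (W(N) = -4*((N² + N*N) + N) = -4*((N² + N²) + N) = -4*(2*N² + N) = -4*(N + 2*N²) = -8*N² - 4*N)
l(K) = K*(-7 + K)
O(r) = √(r - 4*r*(1 + 2*r)*(-7 - 4*r*(1 + 2*r)))/2 (O(r) = √(r + (-4*r*(1 + 2*r))*(-7 - 4*r*(1 + 2*r)))/2 = √(r - 4*r*(1 + 2*r)*(-7 - 4*r*(1 + 2*r)))/2)
(4052 + 19*(-11))/(3154 + O(30)) = (4052 + 19*(-11))/(3154 + √(30*(29 + 64*30² + 64*30³ + 72*30))/2) = (4052 - 209)/(3154 + √(30*(29 + 64*900 + 64*27000 + 2160))/2) = 3843/(3154 + √(30*(29 + 57600 + 1728000 + 2160))/2) = 3843/(3154 + √(30*1787789)/2) = 3843/(3154 + √53633670/2)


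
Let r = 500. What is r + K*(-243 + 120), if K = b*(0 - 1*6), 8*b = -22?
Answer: -3059/2 ≈ -1529.5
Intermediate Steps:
b = -11/4 (b = (⅛)*(-22) = -11/4 ≈ -2.7500)
K = 33/2 (K = -11*(0 - 1*6)/4 = -11*(0 - 6)/4 = -11/4*(-6) = 33/2 ≈ 16.500)
r + K*(-243 + 120) = 500 + 33*(-243 + 120)/2 = 500 + (33/2)*(-123) = 500 - 4059/2 = -3059/2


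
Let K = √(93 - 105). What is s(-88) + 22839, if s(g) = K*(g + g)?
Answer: 22839 - 352*I*√3 ≈ 22839.0 - 609.68*I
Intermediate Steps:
K = 2*I*√3 (K = √(-12) = 2*I*√3 ≈ 3.4641*I)
s(g) = 4*I*g*√3 (s(g) = (2*I*√3)*(g + g) = (2*I*√3)*(2*g) = 4*I*g*√3)
s(-88) + 22839 = 4*I*(-88)*√3 + 22839 = -352*I*√3 + 22839 = 22839 - 352*I*√3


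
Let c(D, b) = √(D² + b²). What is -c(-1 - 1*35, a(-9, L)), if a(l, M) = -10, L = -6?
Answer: -2*√349 ≈ -37.363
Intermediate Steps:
-c(-1 - 1*35, a(-9, L)) = -√((-1 - 1*35)² + (-10)²) = -√((-1 - 35)² + 100) = -√((-36)² + 100) = -√(1296 + 100) = -√1396 = -2*√349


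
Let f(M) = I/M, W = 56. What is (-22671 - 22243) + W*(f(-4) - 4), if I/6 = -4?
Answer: -44802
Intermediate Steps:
I = -24 (I = 6*(-4) = -24)
f(M) = -24/M
(-22671 - 22243) + W*(f(-4) - 4) = (-22671 - 22243) + 56*(-24/(-4) - 4) = -44914 + 56*(-24*(-¼) - 4) = -44914 + 56*(6 - 4) = -44914 + 56*2 = -44914 + 112 = -44802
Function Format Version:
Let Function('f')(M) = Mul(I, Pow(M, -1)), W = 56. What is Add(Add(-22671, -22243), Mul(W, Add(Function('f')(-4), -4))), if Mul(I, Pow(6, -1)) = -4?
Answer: -44802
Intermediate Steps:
I = -24 (I = Mul(6, -4) = -24)
Function('f')(M) = Mul(-24, Pow(M, -1))
Add(Add(-22671, -22243), Mul(W, Add(Function('f')(-4), -4))) = Add(Add(-22671, -22243), Mul(56, Add(Mul(-24, Pow(-4, -1)), -4))) = Add(-44914, Mul(56, Add(Mul(-24, Rational(-1, 4)), -4))) = Add(-44914, Mul(56, Add(6, -4))) = Add(-44914, Mul(56, 2)) = Add(-44914, 112) = -44802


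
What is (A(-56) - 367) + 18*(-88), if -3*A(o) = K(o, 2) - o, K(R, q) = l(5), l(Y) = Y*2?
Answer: -1973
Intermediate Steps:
l(Y) = 2*Y
K(R, q) = 10 (K(R, q) = 2*5 = 10)
A(o) = -10/3 + o/3 (A(o) = -(10 - o)/3 = -10/3 + o/3)
(A(-56) - 367) + 18*(-88) = ((-10/3 + (⅓)*(-56)) - 367) + 18*(-88) = ((-10/3 - 56/3) - 367) - 1584 = (-22 - 367) - 1584 = -389 - 1584 = -1973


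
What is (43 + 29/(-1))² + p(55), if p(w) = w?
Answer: 251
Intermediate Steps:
(43 + 29/(-1))² + p(55) = (43 + 29/(-1))² + 55 = (43 + 29*(-1))² + 55 = (43 - 29)² + 55 = 14² + 55 = 196 + 55 = 251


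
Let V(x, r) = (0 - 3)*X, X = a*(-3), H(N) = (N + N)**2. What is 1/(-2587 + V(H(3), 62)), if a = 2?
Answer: -1/2569 ≈ -0.00038926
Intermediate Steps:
H(N) = 4*N**2 (H(N) = (2*N)**2 = 4*N**2)
X = -6 (X = 2*(-3) = -6)
V(x, r) = 18 (V(x, r) = (0 - 3)*(-6) = -3*(-6) = 18)
1/(-2587 + V(H(3), 62)) = 1/(-2587 + 18) = 1/(-2569) = -1/2569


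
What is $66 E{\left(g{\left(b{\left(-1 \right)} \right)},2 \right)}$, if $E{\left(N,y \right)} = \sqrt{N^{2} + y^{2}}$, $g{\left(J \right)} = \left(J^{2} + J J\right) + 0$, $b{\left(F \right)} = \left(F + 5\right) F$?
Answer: $132 \sqrt{257} \approx 2116.1$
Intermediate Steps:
$b{\left(F \right)} = F \left(5 + F\right)$ ($b{\left(F \right)} = \left(5 + F\right) F = F \left(5 + F\right)$)
$g{\left(J \right)} = 2 J^{2}$ ($g{\left(J \right)} = \left(J^{2} + J^{2}\right) + 0 = 2 J^{2} + 0 = 2 J^{2}$)
$66 E{\left(g{\left(b{\left(-1 \right)} \right)},2 \right)} = 66 \sqrt{\left(2 \left(- (5 - 1)\right)^{2}\right)^{2} + 2^{2}} = 66 \sqrt{\left(2 \left(\left(-1\right) 4\right)^{2}\right)^{2} + 4} = 66 \sqrt{\left(2 \left(-4\right)^{2}\right)^{2} + 4} = 66 \sqrt{\left(2 \cdot 16\right)^{2} + 4} = 66 \sqrt{32^{2} + 4} = 66 \sqrt{1024 + 4} = 66 \sqrt{1028} = 66 \cdot 2 \sqrt{257} = 132 \sqrt{257}$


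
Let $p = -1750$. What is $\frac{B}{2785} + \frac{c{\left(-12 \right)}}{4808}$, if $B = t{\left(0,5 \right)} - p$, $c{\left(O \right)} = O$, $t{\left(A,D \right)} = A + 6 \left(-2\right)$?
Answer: $\frac{2080721}{3347570} \approx 0.62156$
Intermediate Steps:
$t{\left(A,D \right)} = -12 + A$ ($t{\left(A,D \right)} = A - 12 = -12 + A$)
$B = 1738$ ($B = \left(-12 + 0\right) - -1750 = -12 + 1750 = 1738$)
$\frac{B}{2785} + \frac{c{\left(-12 \right)}}{4808} = \frac{1738}{2785} - \frac{12}{4808} = 1738 \cdot \frac{1}{2785} - \frac{3}{1202} = \frac{1738}{2785} - \frac{3}{1202} = \frac{2080721}{3347570}$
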